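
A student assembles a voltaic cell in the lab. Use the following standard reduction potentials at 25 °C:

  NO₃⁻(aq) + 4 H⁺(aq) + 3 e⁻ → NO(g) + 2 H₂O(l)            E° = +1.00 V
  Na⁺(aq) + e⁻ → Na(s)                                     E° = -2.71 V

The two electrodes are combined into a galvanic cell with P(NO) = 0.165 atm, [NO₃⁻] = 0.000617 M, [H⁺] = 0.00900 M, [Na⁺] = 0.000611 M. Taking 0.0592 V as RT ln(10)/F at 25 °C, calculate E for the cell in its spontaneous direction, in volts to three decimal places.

NO₃⁻/NO is the cathode (higher E°), Na⁺/Na the anode: E°cell = +1.00 − (-2.71) = +3.71 V, n = 3.
Overall: NO₃⁻(aq) + 4 H⁺(aq) + 3 Na(s) → NO(g) + 2 H₂O(l) + 3 Na⁺(aq)
Q = P(NO)·[Na⁺]^3 / ([NO₃⁻]·[H⁺]^4); log Q = 0.968.
E = E° − (0.0592/n) log Q = +3.71 − (0.0592/3)(0.968) = +3.691 V.

+3.691 V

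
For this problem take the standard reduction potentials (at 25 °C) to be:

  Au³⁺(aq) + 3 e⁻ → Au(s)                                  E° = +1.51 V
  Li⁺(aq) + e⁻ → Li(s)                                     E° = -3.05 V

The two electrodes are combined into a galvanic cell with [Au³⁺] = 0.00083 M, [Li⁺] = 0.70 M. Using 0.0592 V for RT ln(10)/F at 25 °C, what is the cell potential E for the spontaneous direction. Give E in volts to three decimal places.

+4.508 V

Au³⁺/Au is the cathode (higher E°), Li⁺/Li the anode: E°cell = +1.51 − (-3.05) = +4.56 V, n = 3.
Overall: Au³⁺(aq) + 3 Li(s) → Au(s) + 3 Li⁺(aq)
Q = [Li⁺]^3 / ([Au³⁺]); log Q = 2.616.
E = E° − (0.0592/n) log Q = +4.56 − (0.0592/3)(2.616) = +4.508 V.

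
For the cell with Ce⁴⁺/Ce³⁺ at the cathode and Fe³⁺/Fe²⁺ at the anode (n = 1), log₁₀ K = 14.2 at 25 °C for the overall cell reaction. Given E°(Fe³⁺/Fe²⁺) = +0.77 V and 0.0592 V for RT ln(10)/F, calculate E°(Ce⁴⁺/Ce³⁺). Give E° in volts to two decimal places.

E°cell = (0.0592/n)·log K = (0.0592/1)(14.2) = +0.841 V.
Since Ce⁴⁺/Ce³⁺ is the cathode and Fe³⁺/Fe²⁺ the anode, E°cell = E°(Ce⁴⁺/Ce³⁺) − E°(Fe³⁺/Fe²⁺).
So E°(Ce⁴⁺/Ce³⁺) = E°cell + E°(Fe³⁺/Fe²⁺) = +0.841 + (+0.77) = +1.61 V.

+1.61 V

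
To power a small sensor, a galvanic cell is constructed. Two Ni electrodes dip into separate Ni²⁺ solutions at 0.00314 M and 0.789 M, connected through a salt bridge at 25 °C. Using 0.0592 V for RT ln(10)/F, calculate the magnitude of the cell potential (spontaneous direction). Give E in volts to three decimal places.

+0.071 V

For a concentration cell E°cell = 0. The 0.789 M side is the cathode (reduction is favoured where [Ni²⁺] is higher).
With n = 2, E = −(0.0592/2) log([Ni²⁺]ₐₙ/[Ni²⁺]꜀ₐₜ) = −(0.0592/2) log(0.00314/0.789) = −(0.0592/2)(-2.400) = +0.071 V.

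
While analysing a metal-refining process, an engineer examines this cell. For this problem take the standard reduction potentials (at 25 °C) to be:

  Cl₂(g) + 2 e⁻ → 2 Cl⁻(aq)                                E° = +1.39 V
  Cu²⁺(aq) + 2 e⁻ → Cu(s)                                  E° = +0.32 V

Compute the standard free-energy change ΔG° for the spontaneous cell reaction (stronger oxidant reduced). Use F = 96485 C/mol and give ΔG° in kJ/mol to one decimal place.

Cl₂/Cl⁻ (E° = +1.39 V) is the cathode; Cu²⁺/Cu (E° = +0.32 V) is the anode, so E°cell = +1.07 V.
Balancing electrons gives n = 2 (lcm of 2 and 2).
ΔG° = −nFE° = −(2)(96485)(+1.07) = -206,478 J = -206.5 kJ/mol.

-206.5 kJ/mol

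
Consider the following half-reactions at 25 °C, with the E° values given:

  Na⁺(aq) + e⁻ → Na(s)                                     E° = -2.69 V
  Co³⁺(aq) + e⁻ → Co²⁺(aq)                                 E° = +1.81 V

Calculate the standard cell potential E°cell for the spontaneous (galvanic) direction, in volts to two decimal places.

The Co³⁺/Co²⁺ couple has the higher reduction potential, so it is the cathode; Na⁺/Na is oxidised at the anode.
E°cell = E°(cathode) − E°(anode) = (+1.81) − (-2.69) = +4.50 V.

+4.50 V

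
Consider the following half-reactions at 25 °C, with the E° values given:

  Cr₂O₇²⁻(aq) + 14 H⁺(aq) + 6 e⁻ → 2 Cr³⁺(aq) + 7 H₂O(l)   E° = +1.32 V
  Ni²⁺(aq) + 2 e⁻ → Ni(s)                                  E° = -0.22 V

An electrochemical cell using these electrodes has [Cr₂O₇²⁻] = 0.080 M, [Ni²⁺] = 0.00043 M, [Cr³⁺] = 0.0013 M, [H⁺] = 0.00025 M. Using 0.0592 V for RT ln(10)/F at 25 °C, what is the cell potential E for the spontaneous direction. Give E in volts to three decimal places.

Cr₂O₇²⁻/Cr³⁺ is the cathode (higher E°), Ni²⁺/Ni the anode: E°cell = +1.32 − (-0.22) = +1.54 V, n = 6.
Overall: Cr₂O₇²⁻(aq) + 14 H⁺(aq) + 3 Ni(s) → 2 Cr³⁺(aq) + 7 H₂O(l) + 3 Ni²⁺(aq)
Q = [Cr³⁺]^2·[Ni²⁺]^3 / ([Cr₂O₇²⁻]·[H⁺]^14); log Q = 35.654.
E = E° − (0.0592/n) log Q = +1.54 − (0.0592/6)(35.654) = +1.188 V.

+1.188 V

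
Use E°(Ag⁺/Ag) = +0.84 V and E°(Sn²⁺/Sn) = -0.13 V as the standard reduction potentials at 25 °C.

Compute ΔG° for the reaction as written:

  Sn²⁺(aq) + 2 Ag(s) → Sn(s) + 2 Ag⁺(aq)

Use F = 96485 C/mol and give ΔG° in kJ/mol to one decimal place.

As written, Sn²⁺/Sn is reduced (cathode) and Ag⁺/Ag is oxidised (anode), so E°cell = (-0.13) − (+0.84) = -0.97 V.
Balancing electrons gives n = 2.
ΔG° = −nFE° = −(2)(96485)(-0.97) = 187,181 J = +187.2 kJ/mol.

+187.2 kJ/mol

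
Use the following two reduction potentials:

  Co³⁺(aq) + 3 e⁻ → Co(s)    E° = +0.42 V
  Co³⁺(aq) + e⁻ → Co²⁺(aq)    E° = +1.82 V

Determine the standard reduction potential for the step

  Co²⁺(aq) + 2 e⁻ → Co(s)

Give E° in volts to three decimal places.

Sequential free energies add, so n₃E°₃ = n₁E°₁ + n₂E°₂.
With n₃ = 3, and the known step contributing 1×(+1.82) V, the unknown satisfies 2·E° = 3×(+0.42) − 1×(+1.82) = -0.560.
E° = -0.560 / 2 = -0.280 V.

-0.280 V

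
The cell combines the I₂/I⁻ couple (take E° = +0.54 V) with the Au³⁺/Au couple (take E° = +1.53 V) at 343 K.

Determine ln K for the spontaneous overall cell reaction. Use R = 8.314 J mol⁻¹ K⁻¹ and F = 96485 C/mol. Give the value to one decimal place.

Cathode: Au³⁺/Au; anode: I₂/I⁻. E°cell = (+1.53) − (+0.54) = +0.99 V, with n = 6.
ΔG° = −nFE° = −RT ln K, so ln K = nFE°/(RT) = (6)(96485)(+0.99) / ((8.314)(343)) = 200.975.

201.0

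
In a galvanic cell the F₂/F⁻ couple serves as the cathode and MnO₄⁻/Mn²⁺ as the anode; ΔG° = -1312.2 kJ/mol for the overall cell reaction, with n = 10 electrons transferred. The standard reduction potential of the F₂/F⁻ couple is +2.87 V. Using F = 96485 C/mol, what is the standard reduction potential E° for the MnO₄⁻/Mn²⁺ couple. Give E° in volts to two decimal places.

+1.51 V

E°cell = −ΔG°/(nF) = −(-1312.2×10³)/((10)(96485)) = +1.360 V.
Since F₂/F⁻ is the cathode and MnO₄⁻/Mn²⁺ the anode, E°cell = E°(F₂/F⁻) − E°(MnO₄⁻/Mn²⁺).
So E°(MnO₄⁻/Mn²⁺) = E°(F₂/F⁻) − E°cell = (+2.87) − (+1.360) = +1.51 V.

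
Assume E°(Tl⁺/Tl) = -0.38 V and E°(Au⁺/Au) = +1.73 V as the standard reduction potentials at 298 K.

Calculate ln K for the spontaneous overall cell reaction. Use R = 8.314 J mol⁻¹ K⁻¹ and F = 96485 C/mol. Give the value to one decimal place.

Cathode: Au⁺/Au; anode: Tl⁺/Tl. E°cell = (+1.73) − (-0.38) = +2.11 V, with n = 1.
ΔG° = −nFE° = −RT ln K, so ln K = nFE°/(RT) = (1)(96485)(+2.11) / ((8.314)(298)) = 82.171.

82.2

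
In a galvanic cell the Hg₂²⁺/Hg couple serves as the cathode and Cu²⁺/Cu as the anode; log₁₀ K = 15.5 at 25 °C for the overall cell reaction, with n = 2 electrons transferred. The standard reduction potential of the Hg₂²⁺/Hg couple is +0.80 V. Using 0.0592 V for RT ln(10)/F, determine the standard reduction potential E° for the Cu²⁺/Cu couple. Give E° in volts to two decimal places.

E°cell = (0.0592/n)·log K = (0.0592/2)(15.5) = +0.459 V.
Since Hg₂²⁺/Hg is the cathode and Cu²⁺/Cu the anode, E°cell = E°(Hg₂²⁺/Hg) − E°(Cu²⁺/Cu).
So E°(Cu²⁺/Cu) = E°(Hg₂²⁺/Hg) − E°cell = (+0.80) − (+0.459) = +0.34 V.

+0.34 V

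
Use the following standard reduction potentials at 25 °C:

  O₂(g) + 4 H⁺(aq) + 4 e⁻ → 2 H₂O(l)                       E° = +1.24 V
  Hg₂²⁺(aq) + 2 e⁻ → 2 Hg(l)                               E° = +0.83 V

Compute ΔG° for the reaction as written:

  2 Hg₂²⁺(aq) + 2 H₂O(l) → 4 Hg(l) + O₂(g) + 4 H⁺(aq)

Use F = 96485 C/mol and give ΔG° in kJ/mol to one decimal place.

As written, Hg₂²⁺/Hg is reduced (cathode) and O₂/H₂O is oxidised (anode), so E°cell = (+0.83) − (+1.24) = -0.41 V.
Balancing electrons gives n = 4.
ΔG° = −nFE° = −(4)(96485)(-0.41) = 158,235 J = +158.2 kJ/mol.

+158.2 kJ/mol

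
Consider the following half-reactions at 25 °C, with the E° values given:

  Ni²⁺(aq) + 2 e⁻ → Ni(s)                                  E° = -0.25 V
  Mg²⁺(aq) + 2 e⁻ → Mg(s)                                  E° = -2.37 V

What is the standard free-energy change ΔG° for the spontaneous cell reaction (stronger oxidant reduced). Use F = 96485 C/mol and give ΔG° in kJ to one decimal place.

Ni²⁺/Ni (E° = -0.25 V) is the cathode; Mg²⁺/Mg (E° = -2.37 V) is the anode, so E°cell = +2.12 V.
Balancing electrons gives n = 2 (lcm of 2 and 2).
ΔG° = −nFE° = −(2)(96485)(+2.12) = -409,096 J = -409.1 kJ.

-409.1 kJ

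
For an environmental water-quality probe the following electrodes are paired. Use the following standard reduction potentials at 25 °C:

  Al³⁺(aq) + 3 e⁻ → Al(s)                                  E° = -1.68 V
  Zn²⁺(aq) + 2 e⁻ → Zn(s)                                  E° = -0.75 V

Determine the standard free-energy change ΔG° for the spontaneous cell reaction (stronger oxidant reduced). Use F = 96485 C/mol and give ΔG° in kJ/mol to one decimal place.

-538.4 kJ/mol

Zn²⁺/Zn (E° = -0.75 V) is the cathode; Al³⁺/Al (E° = -1.68 V) is the anode, so E°cell = +0.93 V.
Balancing electrons gives n = 6 (lcm of 2 and 3).
ΔG° = −nFE° = −(6)(96485)(+0.93) = -538,386 J = -538.4 kJ/mol.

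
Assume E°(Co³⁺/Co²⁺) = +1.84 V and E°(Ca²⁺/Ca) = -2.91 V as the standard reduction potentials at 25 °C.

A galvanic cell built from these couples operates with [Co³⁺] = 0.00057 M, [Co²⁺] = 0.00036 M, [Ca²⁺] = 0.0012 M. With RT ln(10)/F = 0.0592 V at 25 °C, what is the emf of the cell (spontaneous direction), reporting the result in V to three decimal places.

+4.848 V

Co³⁺/Co²⁺ is the cathode (higher E°), Ca²⁺/Ca the anode: E°cell = +1.84 − (-2.91) = +4.75 V, n = 2.
Overall: 2 Co³⁺(aq) + Ca(s) → 2 Co²⁺(aq) + Ca²⁺(aq)
Q = [Co²⁺]^2·[Ca²⁺] / ([Co³⁺]^2); log Q = -3.320.
E = E° − (0.0592/n) log Q = +4.75 − (0.0592/2)(-3.320) = +4.848 V.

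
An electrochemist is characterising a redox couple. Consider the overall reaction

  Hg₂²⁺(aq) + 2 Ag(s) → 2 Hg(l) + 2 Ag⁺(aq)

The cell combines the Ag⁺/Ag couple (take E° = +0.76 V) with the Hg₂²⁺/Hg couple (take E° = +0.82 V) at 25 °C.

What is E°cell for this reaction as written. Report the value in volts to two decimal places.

+0.06 V

The Hg₂²⁺/Hg couple has the higher reduction potential, so it is the cathode; Ag⁺/Ag is oxidised at the anode.
E°cell = E°(cathode) − E°(anode) = (+0.82) − (+0.76) = +0.06 V.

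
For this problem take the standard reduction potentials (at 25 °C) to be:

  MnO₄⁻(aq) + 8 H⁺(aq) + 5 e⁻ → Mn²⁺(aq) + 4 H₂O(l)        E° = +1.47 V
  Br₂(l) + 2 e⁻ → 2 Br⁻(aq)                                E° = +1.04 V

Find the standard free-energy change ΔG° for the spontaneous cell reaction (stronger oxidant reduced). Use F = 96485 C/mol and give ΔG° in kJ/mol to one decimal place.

MnO₄⁻/Mn²⁺ (E° = +1.47 V) is the cathode; Br₂/Br⁻ (E° = +1.04 V) is the anode, so E°cell = +0.43 V.
Balancing electrons gives n = 10 (lcm of 5 and 2).
ΔG° = −nFE° = −(10)(96485)(+0.43) = -414,886 J = -414.9 kJ/mol.

-414.9 kJ/mol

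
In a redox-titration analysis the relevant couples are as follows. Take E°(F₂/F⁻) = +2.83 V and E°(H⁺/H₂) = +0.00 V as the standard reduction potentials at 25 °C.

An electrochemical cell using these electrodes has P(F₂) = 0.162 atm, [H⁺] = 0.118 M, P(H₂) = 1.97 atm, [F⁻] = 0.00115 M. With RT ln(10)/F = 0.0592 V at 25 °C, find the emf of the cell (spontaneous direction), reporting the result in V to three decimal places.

+3.044 V

F₂/F⁻ is the cathode (higher E°), H⁺/H₂ the anode: E°cell = +2.83 − (+0.00) = +2.83 V, n = 2.
Overall: F₂(g) + H₂(g) → 2 F⁻(aq) + 2 H⁺(aq)
Q = [F⁻]^2·[H⁺]^2 / (P(F₂)·P(H₂)); log Q = -7.239.
E = E° − (0.0592/n) log Q = +2.83 − (0.0592/2)(-7.239) = +3.044 V.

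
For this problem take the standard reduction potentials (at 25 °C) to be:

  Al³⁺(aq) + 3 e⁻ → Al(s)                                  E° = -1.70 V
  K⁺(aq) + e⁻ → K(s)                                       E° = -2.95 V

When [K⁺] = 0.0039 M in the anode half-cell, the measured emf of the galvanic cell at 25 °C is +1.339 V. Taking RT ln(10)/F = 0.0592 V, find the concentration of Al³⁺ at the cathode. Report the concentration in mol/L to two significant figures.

0.0019 M

Al³⁺/Al is the cathode, K⁺/K the anode: E°cell = +1.25 V, n = 3.
Overall reaction: Al³⁺(aq) + 3 K(s) → Al(s) + 3 K⁺(aq); Q = [K⁺]^3/[Al³⁺]^1.
From E = E° − (0.0592/n) log Q: log Q = (E° − E)·n/0.0592 = (+1.25 − (+1.339))·3/0.0592 = -4.5101.
So 1·log[Al³⁺] = 3·log(0.0039) − log Q = -7.2268 − (-4.5101) = -2.7167; [Al³⁺] = 10^(-2.7167) ≈ 0.0019 M.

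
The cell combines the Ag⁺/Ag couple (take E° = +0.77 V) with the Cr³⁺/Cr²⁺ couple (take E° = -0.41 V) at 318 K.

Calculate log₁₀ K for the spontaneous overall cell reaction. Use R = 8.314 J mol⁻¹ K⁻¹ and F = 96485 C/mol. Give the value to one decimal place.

Cathode: Ag⁺/Ag; anode: Cr³⁺/Cr²⁺. E°cell = (+0.77) − (-0.41) = +1.18 V, with n = 1.
ΔG° = −nFE° = −RT ln K, so ln K = nFE°/(RT) = (1)(96485)(+1.18) / ((8.314)(318)) = 43.063.
log₁₀ K = 43.063 / ln 10 = 18.7.

18.7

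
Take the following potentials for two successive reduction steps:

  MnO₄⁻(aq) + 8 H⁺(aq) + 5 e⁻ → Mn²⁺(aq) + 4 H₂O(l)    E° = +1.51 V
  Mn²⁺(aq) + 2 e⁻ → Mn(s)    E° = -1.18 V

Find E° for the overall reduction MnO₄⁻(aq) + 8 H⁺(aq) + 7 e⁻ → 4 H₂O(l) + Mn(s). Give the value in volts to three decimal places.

+0.741 V

Adding the free-energy changes (−nFE°) of the two steps gives −n₃FE°₃ = −n₁FE°₁ − n₂FE°₂.
E°₃ = (5×+1.51 + 2×-1.18) / 7 = (+5.190) / 7 = +0.741 V.
Simply averaging or adding the two E° values would be wrong; the electron-weighted sum is required.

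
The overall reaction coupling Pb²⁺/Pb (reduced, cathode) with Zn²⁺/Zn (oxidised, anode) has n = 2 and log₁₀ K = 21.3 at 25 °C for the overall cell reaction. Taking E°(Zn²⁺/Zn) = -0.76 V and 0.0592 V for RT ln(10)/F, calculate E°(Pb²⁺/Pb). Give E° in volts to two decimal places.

E°cell = (0.0592/n)·log K = (0.0592/2)(21.3) = +0.630 V.
Since Pb²⁺/Pb is the cathode and Zn²⁺/Zn the anode, E°cell = E°(Pb²⁺/Pb) − E°(Zn²⁺/Zn).
So E°(Pb²⁺/Pb) = E°cell + E°(Zn²⁺/Zn) = +0.630 + (-0.76) = -0.13 V.

-0.13 V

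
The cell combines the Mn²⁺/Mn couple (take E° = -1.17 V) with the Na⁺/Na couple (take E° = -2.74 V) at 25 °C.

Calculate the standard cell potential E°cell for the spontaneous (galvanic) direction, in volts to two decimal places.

The Mn²⁺/Mn couple has the higher reduction potential, so it is the cathode; Na⁺/Na is oxidised at the anode.
E°cell = E°(cathode) − E°(anode) = (-1.17) − (-2.74) = +1.57 V.
Since E°cell > 0, the reaction is spontaneous under standard conditions.

+1.57 V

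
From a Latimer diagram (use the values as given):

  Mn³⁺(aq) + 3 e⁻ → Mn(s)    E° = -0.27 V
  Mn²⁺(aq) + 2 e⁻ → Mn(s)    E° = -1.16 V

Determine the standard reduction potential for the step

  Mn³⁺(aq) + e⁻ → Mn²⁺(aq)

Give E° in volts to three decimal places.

+1.510 V

Sequential free energies add, so n₃E°₃ = n₁E°₁ + n₂E°₂.
With n₃ = 3, and the known step contributing 2×(-1.16) V, the unknown satisfies 1·E° = 3×(-0.27) − 2×(-1.16) = +1.510.
E° = +1.510 / 1 = +1.510 V.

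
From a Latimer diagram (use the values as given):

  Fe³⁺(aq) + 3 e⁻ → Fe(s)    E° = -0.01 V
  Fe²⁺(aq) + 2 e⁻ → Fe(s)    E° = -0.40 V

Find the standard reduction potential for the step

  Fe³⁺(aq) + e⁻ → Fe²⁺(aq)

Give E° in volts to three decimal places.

+0.770 V

Sequential free energies add, so n₃E°₃ = n₁E°₁ + n₂E°₂.
With n₃ = 3, and the known step contributing 2×(-0.40) V, the unknown satisfies 1·E° = 3×(-0.01) − 2×(-0.40) = +0.770.
E° = +0.770 / 1 = +0.770 V.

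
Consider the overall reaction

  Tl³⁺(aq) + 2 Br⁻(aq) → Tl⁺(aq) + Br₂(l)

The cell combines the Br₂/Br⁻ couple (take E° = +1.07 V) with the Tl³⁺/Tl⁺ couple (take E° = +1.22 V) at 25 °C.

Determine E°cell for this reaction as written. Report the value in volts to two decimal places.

+0.15 V

The Tl³⁺/Tl⁺ couple has the higher reduction potential, so it is the cathode; Br₂/Br⁻ is oxidised at the anode.
E°cell = E°(cathode) − E°(anode) = (+1.22) − (+1.07) = +0.15 V.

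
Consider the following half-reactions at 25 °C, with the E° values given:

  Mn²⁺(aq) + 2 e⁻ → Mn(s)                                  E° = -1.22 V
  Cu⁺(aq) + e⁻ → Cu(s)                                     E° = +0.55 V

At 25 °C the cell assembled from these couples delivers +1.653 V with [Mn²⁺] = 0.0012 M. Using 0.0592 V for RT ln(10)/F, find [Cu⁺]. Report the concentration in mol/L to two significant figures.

0.00037 M

Cu⁺/Cu is the cathode, Mn²⁺/Mn the anode: E°cell = +1.77 V, n = 2.
Overall reaction: 2 Cu⁺(aq) + Mn(s) → 2 Cu(s) + Mn²⁺(aq); Q = [Mn²⁺]^1/[Cu⁺]^2.
From E = E° − (0.0592/n) log Q: log Q = (E° − E)·n/0.0592 = (+1.77 − (+1.653))·2/0.0592 = 3.9527.
So 2·log[Cu⁺] = 1·log(0.0012) − log Q = -2.9208 − (3.9527) = -6.8735; log[Cu⁺] = -6.8735 / 2 = -3.4367; [Cu⁺] = 10^(-3.4367) ≈ 0.00037 M.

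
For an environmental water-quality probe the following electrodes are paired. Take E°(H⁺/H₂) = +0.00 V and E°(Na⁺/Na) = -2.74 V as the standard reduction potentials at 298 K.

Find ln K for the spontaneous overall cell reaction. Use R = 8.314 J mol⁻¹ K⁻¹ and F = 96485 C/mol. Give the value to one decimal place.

213.4

Cathode: H⁺/H₂; anode: Na⁺/Na. E°cell = (+0.00) − (-2.74) = +2.74 V, with n = 2.
ΔG° = −nFE° = −RT ln K, so ln K = nFE°/(RT) = (2)(96485)(+2.74) / ((8.314)(298)) = 213.410.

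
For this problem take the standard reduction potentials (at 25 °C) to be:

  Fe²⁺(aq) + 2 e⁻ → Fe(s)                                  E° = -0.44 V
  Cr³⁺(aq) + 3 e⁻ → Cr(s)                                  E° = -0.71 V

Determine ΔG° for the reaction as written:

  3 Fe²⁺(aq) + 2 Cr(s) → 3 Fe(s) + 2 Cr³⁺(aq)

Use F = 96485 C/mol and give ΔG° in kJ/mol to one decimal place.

-156.3 kJ/mol

As written, Fe²⁺/Fe is reduced (cathode) and Cr³⁺/Cr is oxidised (anode), so E°cell = (-0.44) − (-0.71) = +0.27 V.
Balancing electrons gives n = 6.
ΔG° = −nFE° = −(6)(96485)(+0.27) = -156,306 J = -156.3 kJ/mol.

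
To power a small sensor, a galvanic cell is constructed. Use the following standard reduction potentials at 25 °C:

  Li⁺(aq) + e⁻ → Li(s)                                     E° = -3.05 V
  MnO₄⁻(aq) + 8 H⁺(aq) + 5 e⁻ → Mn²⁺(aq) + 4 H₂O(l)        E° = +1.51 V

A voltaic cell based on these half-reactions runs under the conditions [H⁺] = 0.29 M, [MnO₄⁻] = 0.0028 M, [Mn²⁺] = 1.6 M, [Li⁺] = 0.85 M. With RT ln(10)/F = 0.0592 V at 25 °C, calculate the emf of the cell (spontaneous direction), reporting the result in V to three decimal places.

+4.481 V

MnO₄⁻/Mn²⁺ is the cathode (higher E°), Li⁺/Li the anode: E°cell = +1.51 − (-3.05) = +4.56 V, n = 5.
Overall: MnO₄⁻(aq) + 8 H⁺(aq) + 5 Li(s) → Mn²⁺(aq) + 4 H₂O(l) + 5 Li⁺(aq)
Q = [Mn²⁺]·[Li⁺]^5 / ([MnO₄⁻]·[H⁺]^8); log Q = 6.705.
E = E° − (0.0592/n) log Q = +4.56 − (0.0592/5)(6.705) = +4.481 V.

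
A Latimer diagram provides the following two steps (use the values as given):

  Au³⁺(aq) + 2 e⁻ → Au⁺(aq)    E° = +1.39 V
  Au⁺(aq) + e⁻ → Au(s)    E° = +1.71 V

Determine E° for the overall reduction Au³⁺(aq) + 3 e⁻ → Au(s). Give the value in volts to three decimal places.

+1.497 V

Since ΔG° = −nFE° is additive over sequential reductions, n₃E°₃ = n₁E°₁ + n₂E°₂.
E°₃ = (2×+1.39 + 1×+1.71) / 3 = (+4.490) / 3 = +1.497 V.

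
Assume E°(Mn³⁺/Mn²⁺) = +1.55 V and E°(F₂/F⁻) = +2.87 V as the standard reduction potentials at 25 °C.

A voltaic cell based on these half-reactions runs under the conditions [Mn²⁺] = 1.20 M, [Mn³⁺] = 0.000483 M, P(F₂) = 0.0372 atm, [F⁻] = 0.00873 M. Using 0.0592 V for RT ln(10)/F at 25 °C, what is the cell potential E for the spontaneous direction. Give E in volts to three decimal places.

+1.601 V

F₂/F⁻ is the cathode (higher E°), Mn³⁺/Mn²⁺ the anode: E°cell = +2.87 − (+1.55) = +1.32 V, n = 2.
Overall: F₂(g) + 2 Mn²⁺(aq) → 2 F⁻(aq) + 2 Mn³⁺(aq)
Q = [F⁻]^2·[Mn³⁺]^2 / (P(F₂)·[Mn²⁺]^2); log Q = -9.479.
E = E° − (0.0592/n) log Q = +1.32 − (0.0592/2)(-9.479) = +1.601 V.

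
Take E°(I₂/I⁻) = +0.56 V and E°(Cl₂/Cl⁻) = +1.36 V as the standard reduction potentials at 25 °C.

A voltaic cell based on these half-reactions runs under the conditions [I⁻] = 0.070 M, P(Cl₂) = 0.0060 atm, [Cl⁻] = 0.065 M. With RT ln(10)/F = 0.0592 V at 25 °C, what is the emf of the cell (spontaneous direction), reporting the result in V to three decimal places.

+0.736 V

Cl₂/Cl⁻ is the cathode (higher E°), I₂/I⁻ the anode: E°cell = +1.36 − (+0.56) = +0.80 V, n = 2.
Overall: Cl₂(g) + 2 I⁻(aq) → 2 Cl⁻(aq) + I₂(s)
Q = [Cl⁻]^2 / (P(Cl₂)·[I⁻]^2); log Q = 2.157.
E = E° − (0.0592/n) log Q = +0.80 − (0.0592/2)(2.157) = +0.736 V.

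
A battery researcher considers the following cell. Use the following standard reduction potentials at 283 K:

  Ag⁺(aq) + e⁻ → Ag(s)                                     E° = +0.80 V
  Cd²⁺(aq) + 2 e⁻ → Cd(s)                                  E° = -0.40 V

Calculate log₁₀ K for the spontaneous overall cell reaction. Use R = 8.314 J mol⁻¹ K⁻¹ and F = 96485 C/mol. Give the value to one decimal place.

Cathode: Ag⁺/Ag; anode: Cd²⁺/Cd. E°cell = (+0.80) − (-0.40) = +1.20 V, with n = 2.
ΔG° = −nFE° = −RT ln K, so ln K = nFE°/(RT) = (2)(96485)(+1.20) / ((8.314)(283)) = 98.418.
log₁₀ K = 98.418 / ln 10 = 42.7.

42.7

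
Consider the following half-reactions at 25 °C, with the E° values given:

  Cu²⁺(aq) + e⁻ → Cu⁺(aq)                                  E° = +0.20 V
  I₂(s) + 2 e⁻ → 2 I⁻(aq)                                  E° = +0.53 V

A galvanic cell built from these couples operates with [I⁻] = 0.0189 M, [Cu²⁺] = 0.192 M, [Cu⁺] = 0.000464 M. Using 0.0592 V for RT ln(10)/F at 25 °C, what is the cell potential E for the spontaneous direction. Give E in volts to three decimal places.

+0.277 V

I₂/I⁻ is the cathode (higher E°), Cu²⁺/Cu⁺ the anode: E°cell = +0.53 − (+0.20) = +0.33 V, n = 2.
Overall: I₂(s) + 2 Cu⁺(aq) → 2 I⁻(aq) + 2 Cu²⁺(aq)
Q = [I⁻]^2·[Cu²⁺]^2 / ([Cu⁺]^2); log Q = 1.786.
E = E° − (0.0592/n) log Q = +0.33 − (0.0592/2)(1.786) = +0.277 V.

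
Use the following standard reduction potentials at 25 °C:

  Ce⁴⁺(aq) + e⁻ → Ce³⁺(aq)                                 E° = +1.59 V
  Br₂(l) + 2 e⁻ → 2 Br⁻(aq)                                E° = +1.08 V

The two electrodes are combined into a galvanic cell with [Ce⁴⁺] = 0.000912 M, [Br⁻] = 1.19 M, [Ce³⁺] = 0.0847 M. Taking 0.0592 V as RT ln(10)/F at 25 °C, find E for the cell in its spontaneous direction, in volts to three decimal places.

Ce⁴⁺/Ce³⁺ is the cathode (higher E°), Br₂/Br⁻ the anode: E°cell = +1.59 − (+1.08) = +0.51 V, n = 2.
Overall: 2 Ce⁴⁺(aq) + 2 Br⁻(aq) → 2 Ce³⁺(aq) + Br₂(l)
Q = [Ce³⁺]^2 / ([Ce⁴⁺]^2·[Br⁻]^2); log Q = 3.785.
E = E° − (0.0592/n) log Q = +0.51 − (0.0592/2)(3.785) = +0.398 V.

+0.398 V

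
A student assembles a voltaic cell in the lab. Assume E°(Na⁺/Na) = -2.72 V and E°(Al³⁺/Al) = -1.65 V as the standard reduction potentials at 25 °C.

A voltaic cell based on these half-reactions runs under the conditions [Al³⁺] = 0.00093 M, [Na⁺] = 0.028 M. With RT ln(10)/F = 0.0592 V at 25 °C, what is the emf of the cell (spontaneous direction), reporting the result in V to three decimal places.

Al³⁺/Al is the cathode (higher E°), Na⁺/Na the anode: E°cell = -1.65 − (-2.72) = +1.07 V, n = 3.
Overall: Al³⁺(aq) + 3 Na(s) → Al(s) + 3 Na⁺(aq)
Q = [Na⁺]^3 / ([Al³⁺]); log Q = -1.627.
E = E° − (0.0592/n) log Q = +1.07 − (0.0592/3)(-1.627) = +1.102 V.

+1.102 V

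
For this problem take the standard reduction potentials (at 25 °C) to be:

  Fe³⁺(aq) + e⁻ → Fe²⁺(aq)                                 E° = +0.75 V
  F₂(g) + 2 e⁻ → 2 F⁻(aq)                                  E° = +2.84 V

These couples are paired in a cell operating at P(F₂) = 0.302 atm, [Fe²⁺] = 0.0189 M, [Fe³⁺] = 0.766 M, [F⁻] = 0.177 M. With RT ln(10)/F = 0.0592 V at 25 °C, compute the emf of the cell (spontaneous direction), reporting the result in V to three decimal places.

+2.024 V

F₂/F⁻ is the cathode (higher E°), Fe³⁺/Fe²⁺ the anode: E°cell = +2.84 − (+0.75) = +2.09 V, n = 2.
Overall: F₂(g) + 2 Fe²⁺(aq) → 2 F⁻(aq) + 2 Fe³⁺(aq)
Q = [F⁻]^2·[Fe³⁺]^2 / (P(F₂)·[Fe²⁺]^2); log Q = 2.231.
E = E° − (0.0592/n) log Q = +2.09 − (0.0592/2)(2.231) = +2.024 V.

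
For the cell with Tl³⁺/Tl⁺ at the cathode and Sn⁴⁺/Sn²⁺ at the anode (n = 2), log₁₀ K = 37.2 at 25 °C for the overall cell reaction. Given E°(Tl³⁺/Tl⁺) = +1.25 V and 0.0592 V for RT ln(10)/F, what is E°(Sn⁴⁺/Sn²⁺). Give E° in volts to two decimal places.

E°cell = (0.0592/n)·log K = (0.0592/2)(37.2) = +1.101 V.
Since Tl³⁺/Tl⁺ is the cathode and Sn⁴⁺/Sn²⁺ the anode, E°cell = E°(Tl³⁺/Tl⁺) − E°(Sn⁴⁺/Sn²⁺).
So E°(Sn⁴⁺/Sn²⁺) = E°(Tl³⁺/Tl⁺) − E°cell = (+1.25) − (+1.101) = +0.15 V.

+0.15 V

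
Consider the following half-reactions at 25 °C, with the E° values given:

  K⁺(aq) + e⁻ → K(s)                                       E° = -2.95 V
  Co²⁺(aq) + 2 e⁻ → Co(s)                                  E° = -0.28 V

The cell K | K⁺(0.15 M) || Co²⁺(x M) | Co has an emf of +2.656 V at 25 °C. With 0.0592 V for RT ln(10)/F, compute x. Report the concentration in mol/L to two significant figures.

Co²⁺/Co is the cathode, K⁺/K the anode: E°cell = +2.67 V, n = 2.
Overall reaction: Co²⁺(aq) + 2 K(s) → Co(s) + 2 K⁺(aq); Q = [K⁺]^2/[Co²⁺]^1.
From E = E° − (0.0592/n) log Q: log Q = (E° − E)·n/0.0592 = (+2.67 − (+2.656))·2/0.0592 = 0.4730.
So 1·log[Co²⁺] = 2·log(0.15) − log Q = -1.6478 − (0.4730) = -2.1208; [Co²⁺] = 10^(-2.1208) ≈ 0.0076 M.

0.0076 M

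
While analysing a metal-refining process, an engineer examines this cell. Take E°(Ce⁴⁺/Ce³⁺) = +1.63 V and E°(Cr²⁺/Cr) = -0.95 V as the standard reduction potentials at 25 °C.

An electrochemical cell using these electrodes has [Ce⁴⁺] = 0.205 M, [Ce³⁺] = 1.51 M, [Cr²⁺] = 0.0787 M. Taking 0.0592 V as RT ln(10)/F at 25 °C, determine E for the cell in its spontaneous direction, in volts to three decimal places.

Ce⁴⁺/Ce³⁺ is the cathode (higher E°), Cr²⁺/Cr the anode: E°cell = +1.63 − (-0.95) = +2.58 V, n = 2.
Overall: 2 Ce⁴⁺(aq) + Cr(s) → 2 Ce³⁺(aq) + Cr²⁺(aq)
Q = [Ce³⁺]^2·[Cr²⁺] / ([Ce⁴⁺]^2); log Q = 0.630.
E = E° − (0.0592/n) log Q = +2.58 − (0.0592/2)(0.630) = +2.561 V.

+2.561 V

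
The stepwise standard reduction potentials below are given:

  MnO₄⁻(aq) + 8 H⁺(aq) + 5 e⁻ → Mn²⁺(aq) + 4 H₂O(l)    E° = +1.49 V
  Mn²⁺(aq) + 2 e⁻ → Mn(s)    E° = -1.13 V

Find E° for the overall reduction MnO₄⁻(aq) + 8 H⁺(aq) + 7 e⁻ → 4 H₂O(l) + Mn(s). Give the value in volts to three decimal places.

Standard free energies of sequential steps add: ΔG°₃ = ΔG°₁ + ΔG°₂, so n₃E°₃ = n₁E°₁ + n₂E°₂.
E°₃ = (5×+1.49 + 2×-1.13) / 7 = (+5.190) / 7 = +0.741 V.

+0.741 V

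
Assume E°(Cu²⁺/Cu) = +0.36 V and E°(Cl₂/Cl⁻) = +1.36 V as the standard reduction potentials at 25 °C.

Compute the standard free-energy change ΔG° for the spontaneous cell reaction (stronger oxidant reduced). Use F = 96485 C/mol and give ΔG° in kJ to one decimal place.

Cl₂/Cl⁻ (E° = +1.36 V) is the cathode; Cu²⁺/Cu (E° = +0.36 V) is the anode, so E°cell = +1.00 V.
Balancing electrons gives n = 2 (lcm of 2 and 2).
ΔG° = −nFE° = −(2)(96485)(+1.00) = -192,970 J = -193.0 kJ.

-193.0 kJ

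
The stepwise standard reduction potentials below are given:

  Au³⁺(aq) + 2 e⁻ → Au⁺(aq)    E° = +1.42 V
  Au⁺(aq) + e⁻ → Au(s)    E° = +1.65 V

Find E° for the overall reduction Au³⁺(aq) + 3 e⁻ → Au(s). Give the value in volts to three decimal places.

Adding the free-energy changes (−nFE°) of the two steps gives −n₃FE°₃ = −n₁FE°₁ − n₂FE°₂.
E°₃ = (2×+1.42 + 1×+1.65) / 3 = (+4.490) / 3 = +1.497 V.

+1.497 V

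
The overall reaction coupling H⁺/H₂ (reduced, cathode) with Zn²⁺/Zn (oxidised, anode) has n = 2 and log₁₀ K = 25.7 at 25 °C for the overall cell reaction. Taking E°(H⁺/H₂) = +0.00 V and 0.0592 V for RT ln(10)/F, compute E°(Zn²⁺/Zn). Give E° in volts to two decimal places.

-0.76 V

E°cell = (0.0592/n)·log K = (0.0592/2)(25.7) = +0.761 V.
Since H⁺/H₂ is the cathode and Zn²⁺/Zn the anode, E°cell = E°(H⁺/H₂) − E°(Zn²⁺/Zn).
So E°(Zn²⁺/Zn) = E°(H⁺/H₂) − E°cell = (+0.00) − (+0.761) = -0.76 V.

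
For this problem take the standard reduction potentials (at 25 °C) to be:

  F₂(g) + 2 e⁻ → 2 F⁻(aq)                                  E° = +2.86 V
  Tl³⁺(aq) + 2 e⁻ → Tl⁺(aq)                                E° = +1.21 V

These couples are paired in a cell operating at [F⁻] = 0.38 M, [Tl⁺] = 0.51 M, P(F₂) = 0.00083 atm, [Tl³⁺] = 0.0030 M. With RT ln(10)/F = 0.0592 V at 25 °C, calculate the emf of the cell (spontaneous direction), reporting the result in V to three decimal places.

F₂/F⁻ is the cathode (higher E°), Tl³⁺/Tl⁺ the anode: E°cell = +2.86 − (+1.21) = +1.65 V, n = 2.
Overall: F₂(g) + Tl⁺(aq) → 2 F⁻(aq) + Tl³⁺(aq)
Q = [F⁻]^2·[Tl³⁺] / (P(F₂)·[Tl⁺]); log Q = 0.010.
E = E° − (0.0592/n) log Q = +1.65 − (0.0592/2)(0.010) = +1.650 V.

+1.650 V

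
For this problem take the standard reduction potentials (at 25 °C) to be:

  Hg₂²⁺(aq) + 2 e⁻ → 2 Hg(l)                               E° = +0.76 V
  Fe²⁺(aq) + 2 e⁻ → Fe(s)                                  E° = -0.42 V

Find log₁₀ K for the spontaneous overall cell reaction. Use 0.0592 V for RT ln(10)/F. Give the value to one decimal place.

39.9

Cathode: Hg₂²⁺/Hg; anode: Fe²⁺/Fe. E°cell = +1.18 V, n = 2.
log K = nE°cell / 0.0592 = (2)(+1.18) / 0.0592 = 39.9.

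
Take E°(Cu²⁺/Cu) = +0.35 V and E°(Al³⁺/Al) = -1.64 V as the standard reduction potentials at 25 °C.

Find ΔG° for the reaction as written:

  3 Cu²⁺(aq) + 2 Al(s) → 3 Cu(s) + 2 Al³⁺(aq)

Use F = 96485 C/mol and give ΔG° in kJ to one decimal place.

As written, Cu²⁺/Cu is reduced (cathode) and Al³⁺/Al is oxidised (anode), so E°cell = (+0.35) − (-1.64) = +1.99 V.
Balancing electrons gives n = 6.
ΔG° = −nFE° = −(6)(96485)(+1.99) = -1,152,031 J = -1152.0 kJ.

-1152.0 kJ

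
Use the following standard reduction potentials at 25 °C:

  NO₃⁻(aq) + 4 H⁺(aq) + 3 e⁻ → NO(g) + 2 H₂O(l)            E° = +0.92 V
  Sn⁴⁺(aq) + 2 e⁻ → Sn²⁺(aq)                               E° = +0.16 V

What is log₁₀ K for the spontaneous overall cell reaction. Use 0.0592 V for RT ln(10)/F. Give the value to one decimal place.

Cathode: NO₃⁻/NO; anode: Sn⁴⁺/Sn²⁺. E°cell = +0.76 V, n = 6.
log K = nE°cell / 0.0592 = (6)(+0.76) / 0.0592 = 77.0.

77.0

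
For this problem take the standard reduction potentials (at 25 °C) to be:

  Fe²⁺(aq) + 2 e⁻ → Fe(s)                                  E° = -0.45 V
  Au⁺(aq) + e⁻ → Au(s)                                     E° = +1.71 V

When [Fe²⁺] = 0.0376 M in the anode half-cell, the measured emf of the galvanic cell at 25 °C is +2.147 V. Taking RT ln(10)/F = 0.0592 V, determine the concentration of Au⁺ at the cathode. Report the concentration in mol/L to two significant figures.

0.12 M

Au⁺/Au is the cathode, Fe²⁺/Fe the anode: E°cell = +2.16 V, n = 2.
Overall reaction: 2 Au⁺(aq) + Fe(s) → 2 Au(s) + Fe²⁺(aq); Q = [Fe²⁺]^1/[Au⁺]^2.
From E = E° − (0.0592/n) log Q: log Q = (E° − E)·n/0.0592 = (+2.16 − (+2.147))·2/0.0592 = 0.4392.
So 2·log[Au⁺] = 1·log(0.0376) − log Q = -1.4248 − (0.4392) = -1.8640; log[Au⁺] = -1.8640 / 2 = -0.9320; [Au⁺] = 10^(-0.9320) ≈ 0.12 M.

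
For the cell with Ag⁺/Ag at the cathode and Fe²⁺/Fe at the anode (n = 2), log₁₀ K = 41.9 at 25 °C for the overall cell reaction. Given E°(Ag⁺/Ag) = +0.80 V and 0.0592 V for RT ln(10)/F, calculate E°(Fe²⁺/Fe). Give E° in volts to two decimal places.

E°cell = (0.0592/n)·log K = (0.0592/2)(41.9) = +1.240 V.
Since Ag⁺/Ag is the cathode and Fe²⁺/Fe the anode, E°cell = E°(Ag⁺/Ag) − E°(Fe²⁺/Fe).
So E°(Fe²⁺/Fe) = E°(Ag⁺/Ag) − E°cell = (+0.80) − (+1.240) = -0.44 V.

-0.44 V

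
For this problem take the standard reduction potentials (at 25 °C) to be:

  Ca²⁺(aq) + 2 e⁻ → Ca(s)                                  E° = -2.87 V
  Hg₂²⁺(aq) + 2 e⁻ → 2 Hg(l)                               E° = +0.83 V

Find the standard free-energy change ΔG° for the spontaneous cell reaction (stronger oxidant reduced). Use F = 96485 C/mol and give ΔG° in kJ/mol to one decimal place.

-714.0 kJ/mol

Hg₂²⁺/Hg (E° = +0.83 V) is the cathode; Ca²⁺/Ca (E° = -2.87 V) is the anode, so E°cell = +3.70 V.
Balancing electrons gives n = 2 (lcm of 2 and 2).
ΔG° = −nFE° = −(2)(96485)(+3.70) = -713,989 J = -714.0 kJ/mol.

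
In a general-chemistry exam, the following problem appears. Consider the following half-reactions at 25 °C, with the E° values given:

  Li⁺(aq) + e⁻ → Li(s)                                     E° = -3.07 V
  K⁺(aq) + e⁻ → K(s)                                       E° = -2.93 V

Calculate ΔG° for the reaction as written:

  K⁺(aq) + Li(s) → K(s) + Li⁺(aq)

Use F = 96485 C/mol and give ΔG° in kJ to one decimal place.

-13.5 kJ

As written, K⁺/K is reduced (cathode) and Li⁺/Li is oxidised (anode), so E°cell = (-2.93) − (-3.07) = +0.14 V.
Balancing electrons gives n = 1.
ΔG° = −nFE° = −(1)(96485)(+0.14) = -13,508 J = -13.5 kJ.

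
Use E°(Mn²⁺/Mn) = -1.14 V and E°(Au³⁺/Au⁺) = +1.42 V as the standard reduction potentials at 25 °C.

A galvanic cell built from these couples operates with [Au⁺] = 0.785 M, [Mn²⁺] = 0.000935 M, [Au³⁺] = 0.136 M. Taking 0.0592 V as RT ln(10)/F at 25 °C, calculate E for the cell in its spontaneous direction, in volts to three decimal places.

+2.627 V

Au³⁺/Au⁺ is the cathode (higher E°), Mn²⁺/Mn the anode: E°cell = +1.42 − (-1.14) = +2.56 V, n = 2.
Overall: Au³⁺(aq) + Mn(s) → Au⁺(aq) + Mn²⁺(aq)
Q = [Au⁺]·[Mn²⁺] / ([Au³⁺]); log Q = -2.268.
E = E° − (0.0592/n) log Q = +2.56 − (0.0592/2)(-2.268) = +2.627 V.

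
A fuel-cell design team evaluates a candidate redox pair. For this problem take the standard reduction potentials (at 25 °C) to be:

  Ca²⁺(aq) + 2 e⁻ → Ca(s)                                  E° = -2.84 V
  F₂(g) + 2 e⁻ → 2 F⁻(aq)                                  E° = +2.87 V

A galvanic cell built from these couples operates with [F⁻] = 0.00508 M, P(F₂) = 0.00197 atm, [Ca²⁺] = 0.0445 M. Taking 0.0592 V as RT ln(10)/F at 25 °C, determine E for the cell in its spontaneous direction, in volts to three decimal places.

+5.806 V

F₂/F⁻ is the cathode (higher E°), Ca²⁺/Ca the anode: E°cell = +2.87 − (-2.84) = +5.71 V, n = 2.
Overall: F₂(g) + Ca(s) → 2 F⁻(aq) + Ca²⁺(aq)
Q = [F⁻]^2·[Ca²⁺] / (P(F₂)); log Q = -3.234.
E = E° − (0.0592/n) log Q = +5.71 − (0.0592/2)(-3.234) = +5.806 V.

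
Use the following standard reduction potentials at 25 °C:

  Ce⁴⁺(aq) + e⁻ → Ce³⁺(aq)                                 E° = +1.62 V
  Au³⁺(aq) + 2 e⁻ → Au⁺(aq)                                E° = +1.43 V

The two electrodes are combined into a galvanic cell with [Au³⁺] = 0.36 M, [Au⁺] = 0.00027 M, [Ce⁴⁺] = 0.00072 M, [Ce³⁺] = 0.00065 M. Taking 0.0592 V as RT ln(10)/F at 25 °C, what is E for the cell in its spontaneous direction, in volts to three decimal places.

Ce⁴⁺/Ce³⁺ is the cathode (higher E°), Au³⁺/Au⁺ the anode: E°cell = +1.62 − (+1.43) = +0.19 V, n = 2.
Overall: 2 Ce⁴⁺(aq) + Au⁺(aq) → 2 Ce³⁺(aq) + Au³⁺(aq)
Q = [Ce³⁺]^2·[Au³⁺] / ([Ce⁴⁺]^2·[Au⁺]); log Q = 3.036.
E = E° − (0.0592/n) log Q = +0.19 − (0.0592/2)(3.036) = +0.100 V.

+0.100 V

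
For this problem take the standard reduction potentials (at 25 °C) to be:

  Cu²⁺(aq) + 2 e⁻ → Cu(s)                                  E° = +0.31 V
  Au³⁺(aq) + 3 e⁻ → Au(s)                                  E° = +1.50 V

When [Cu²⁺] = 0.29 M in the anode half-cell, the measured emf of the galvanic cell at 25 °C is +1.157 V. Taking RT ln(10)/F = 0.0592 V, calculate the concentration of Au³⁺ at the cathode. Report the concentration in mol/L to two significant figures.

0.0033 M

Au³⁺/Au is the cathode, Cu²⁺/Cu the anode: E°cell = +1.19 V, n = 6.
Overall reaction: 2 Au³⁺(aq) + 3 Cu(s) → 2 Au(s) + 3 Cu²⁺(aq); Q = [Cu²⁺]^3/[Au³⁺]^2.
From E = E° − (0.0592/n) log Q: log Q = (E° − E)·n/0.0592 = (+1.19 − (+1.157))·6/0.0592 = 3.3446.
So 2·log[Au³⁺] = 3·log(0.29) − log Q = -1.6128 − (3.3446) = -4.9574; log[Au³⁺] = -4.9574 / 2 = -2.4787; [Au³⁺] = 10^(-2.4787) ≈ 0.0033 M.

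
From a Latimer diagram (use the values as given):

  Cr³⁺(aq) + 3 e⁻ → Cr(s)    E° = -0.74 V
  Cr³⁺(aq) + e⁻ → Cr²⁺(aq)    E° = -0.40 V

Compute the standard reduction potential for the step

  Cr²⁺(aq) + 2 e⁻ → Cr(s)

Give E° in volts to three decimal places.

Sequential free energies add, so n₃E°₃ = n₁E°₁ + n₂E°₂.
With n₃ = 3, and the known step contributing 1×(-0.40) V, the unknown satisfies 2·E° = 3×(-0.74) − 1×(-0.40) = -1.820.
E° = -1.820 / 2 = -0.910 V.

-0.910 V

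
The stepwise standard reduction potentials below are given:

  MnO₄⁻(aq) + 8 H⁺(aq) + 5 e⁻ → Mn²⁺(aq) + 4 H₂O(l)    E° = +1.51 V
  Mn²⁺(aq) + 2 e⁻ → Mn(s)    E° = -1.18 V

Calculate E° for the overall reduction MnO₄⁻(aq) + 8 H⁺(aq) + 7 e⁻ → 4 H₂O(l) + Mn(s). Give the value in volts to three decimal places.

Standard free energies of sequential steps add: ΔG°₃ = ΔG°₁ + ΔG°₂, so n₃E°₃ = n₁E°₁ + n₂E°₂.
E°₃ = (5×+1.51 + 2×-1.18) / 7 = (+5.190) / 7 = +0.741 V.

+0.741 V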